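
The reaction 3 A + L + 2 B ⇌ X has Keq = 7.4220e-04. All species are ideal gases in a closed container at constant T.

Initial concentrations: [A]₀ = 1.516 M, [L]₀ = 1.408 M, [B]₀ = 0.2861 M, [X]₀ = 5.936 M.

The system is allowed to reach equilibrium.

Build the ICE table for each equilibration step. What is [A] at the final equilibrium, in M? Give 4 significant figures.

[A]_eq = 5.894 M

Q₀ = 14.78 vs Keq = 7.4220e-04 ⇒ Q>K, reverse
Step 1:
                    A           L           B           X
  init          1.516       1.408      0.2861       5.936
  Δ             4.378       1.459       2.919      -1.459
  eq            5.894       2.867       3.205       4.477
  solve Keq expr → x = -1.459; check Q = 7.4220e-04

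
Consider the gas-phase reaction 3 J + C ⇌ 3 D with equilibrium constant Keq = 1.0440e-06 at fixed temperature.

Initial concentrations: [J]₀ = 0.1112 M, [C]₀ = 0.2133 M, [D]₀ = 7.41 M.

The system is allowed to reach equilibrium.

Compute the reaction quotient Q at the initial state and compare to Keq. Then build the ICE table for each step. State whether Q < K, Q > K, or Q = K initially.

Q₀ = 1.3872e+06 vs Keq = 1.0440e-06 ⇒ Q>K, reverse
Step 1:
                    J           C           D
  Initial      0.1112      0.2133        7.41
  Change        7.306       2.435      -7.306
  Equil         7.417       2.649      0.1041
  solve Keq expr → x = -2.435; check Q = 1.0440e-06

Q₀ = 1.3872e+06; Q > K (proceeds reverse)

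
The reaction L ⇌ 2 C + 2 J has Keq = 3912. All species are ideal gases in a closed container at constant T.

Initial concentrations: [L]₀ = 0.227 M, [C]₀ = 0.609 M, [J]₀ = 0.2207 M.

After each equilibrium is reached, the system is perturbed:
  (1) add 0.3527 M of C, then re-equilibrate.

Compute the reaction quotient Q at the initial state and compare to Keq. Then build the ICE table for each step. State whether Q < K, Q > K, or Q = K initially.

Q₀ = 0.07958; Q < K (proceeds forward)

Q₀ = 0.07958 vs Keq = 3912 ⇒ Q<K, forward
Step 1:
                  L         C         J
  Initial     0.227     0.609    0.2207
  Change    -0.2269    0.4537    0.4537
  Equil   1.3132e-04     1.063    0.6744
  solve Keq expr → x = 0.2269; check Q = 3912
Then add 0.3527 M of C.
Step 2:
                  L         C         J
  Initial 1.3132e-04     1.415    0.6744
  Change  1.0142e-04 -2.0285e-04 -2.0285e-04
  Equil   2.3274e-04     1.415    0.6742
  solve Keq expr → x = -1.0142e-04; check Q = 3912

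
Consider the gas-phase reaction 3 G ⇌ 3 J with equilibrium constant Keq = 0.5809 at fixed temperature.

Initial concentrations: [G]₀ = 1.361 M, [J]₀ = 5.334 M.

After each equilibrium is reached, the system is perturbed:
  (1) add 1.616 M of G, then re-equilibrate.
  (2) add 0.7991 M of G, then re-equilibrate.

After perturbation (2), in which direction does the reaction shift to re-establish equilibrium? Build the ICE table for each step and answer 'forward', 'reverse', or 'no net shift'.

Direction: forward

Q₀ = 60.2 vs Keq = 0.5809 ⇒ Q>K, reverse
Step 1:
                    G           J
  init          1.361       5.334
  Δ             2.289      -2.289
  eq             3.65       3.045
  solve Keq expr → x = -0.7629; check Q = 0.5809
Then add 1.616 M of G.
Step 2:
                    G           J
  init          5.266       3.045
  Δ           -0.7351      0.7351
  eq            4.531        3.78
  solve Keq expr → x = 0.245; check Q = 0.5809
Then add 0.7991 M of G.
Step 3:
                    G           J
  init           5.33        3.78
  Δ           -0.3635      0.3635
  eq            4.966       4.144
  solve Keq expr → x = 0.1212; check Q = 0.5809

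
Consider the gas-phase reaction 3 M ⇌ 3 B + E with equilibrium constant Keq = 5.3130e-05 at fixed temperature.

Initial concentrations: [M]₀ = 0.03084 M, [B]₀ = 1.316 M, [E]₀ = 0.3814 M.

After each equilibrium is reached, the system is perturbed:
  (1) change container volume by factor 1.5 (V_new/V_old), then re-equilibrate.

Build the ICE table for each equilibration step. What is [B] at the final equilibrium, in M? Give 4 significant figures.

Q₀ = 2.9635e+04 vs Keq = 5.3130e-05 ⇒ Q>K, reverse
Step 1:
                  M         B         E
  I         0.03084     1.316    0.3814
  C           1.115    -1.115   -0.3716
  E           1.146    0.2012  0.009806
  solve Keq expr → x = -0.3716; check Q = 5.3130e-05
Then change container volume by factor 1.5 (V_new/V_old).
Step 2:
                  M         B         E
  I          0.7637    0.1341  0.006537
  C       -0.005746  0.005746  0.001915
  E           0.758    0.1399  0.008452
  solve Keq expr → x = 0.001915; check Q = 5.3130e-05

[B]_eq = 0.1399 M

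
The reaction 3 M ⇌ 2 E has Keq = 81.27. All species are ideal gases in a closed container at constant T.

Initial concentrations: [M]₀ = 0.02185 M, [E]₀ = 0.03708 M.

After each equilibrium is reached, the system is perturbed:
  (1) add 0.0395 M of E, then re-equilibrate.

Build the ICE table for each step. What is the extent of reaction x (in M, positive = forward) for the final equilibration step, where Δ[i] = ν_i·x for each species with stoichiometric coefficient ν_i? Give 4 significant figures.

Q₀ = 131.8 vs Keq = 81.27 ⇒ Q>K, reverse
Step 1:
                  M         E
  I         0.02185   0.03708
  C        0.002916 -0.001944
  E         0.02477   0.03514
  solve Keq expr → x = -9.7203e-04; check Q = 81.27
Then add 0.0395 M of E.
Step 2:
                  M         E
  I         0.02477   0.07464
  C         0.01294 -0.008627
  E         0.03771   0.06601
  solve Keq expr → x = -0.004314; check Q = 81.27

x = -0.004314 M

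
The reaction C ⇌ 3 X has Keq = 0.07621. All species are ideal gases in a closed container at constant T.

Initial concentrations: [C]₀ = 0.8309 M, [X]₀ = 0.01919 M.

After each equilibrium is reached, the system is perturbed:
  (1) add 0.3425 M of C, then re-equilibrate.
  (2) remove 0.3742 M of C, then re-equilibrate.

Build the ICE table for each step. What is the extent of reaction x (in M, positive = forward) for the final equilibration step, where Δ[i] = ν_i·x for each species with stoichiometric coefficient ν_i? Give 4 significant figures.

Q₀ = 8.5050e-06 vs Keq = 0.07621 ⇒ Q<K, forward
Step 1:
                   C          X
  init        0.8309    0.01919
  Δ          -0.1197     0.3592
  eq          0.7112     0.3784
  solve Keq expr → x = 0.1197; check Q = 0.07621
Then add 0.3425 M of C.
Step 2:
                   C          X
  init         1.054     0.3784
  Δ         -0.01689    0.05067
  eq           1.037     0.4291
  solve Keq expr → x = 0.01689; check Q = 0.07621
Then remove 0.3742 M of C.
Step 3:
                   C          X
  init        0.6626     0.4291
  Δ          0.01868   -0.05605
  eq          0.6812     0.3731
  solve Keq expr → x = -0.01868; check Q = 0.07621

x = -0.01868 M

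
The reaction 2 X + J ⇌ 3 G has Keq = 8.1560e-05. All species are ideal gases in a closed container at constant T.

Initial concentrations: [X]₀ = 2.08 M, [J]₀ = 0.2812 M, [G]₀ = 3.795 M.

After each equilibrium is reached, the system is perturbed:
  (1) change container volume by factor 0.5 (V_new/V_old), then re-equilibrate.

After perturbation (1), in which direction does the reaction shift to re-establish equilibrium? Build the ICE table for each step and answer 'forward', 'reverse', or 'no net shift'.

Direction: no net shift

Q₀ = 44.93 vs Keq = 8.1560e-05 ⇒ Q>K, reverse
Step 1:
                  X         J         G
  I            2.08    0.2812     3.795
  C            2.44      1.22    -3.659
  E            4.52     1.501    0.1357
  solve Keq expr → x = -1.22; check Q = 8.1560e-05
Then change container volume by factor 0.5 (V_new/V_old).
Step 2:
                  X         J         G
  I           9.039     3.002    0.2715
  C               0         0         0
  E           9.039     3.002    0.2715
  solve Keq expr → x = 0; check Q = 8.1560e-05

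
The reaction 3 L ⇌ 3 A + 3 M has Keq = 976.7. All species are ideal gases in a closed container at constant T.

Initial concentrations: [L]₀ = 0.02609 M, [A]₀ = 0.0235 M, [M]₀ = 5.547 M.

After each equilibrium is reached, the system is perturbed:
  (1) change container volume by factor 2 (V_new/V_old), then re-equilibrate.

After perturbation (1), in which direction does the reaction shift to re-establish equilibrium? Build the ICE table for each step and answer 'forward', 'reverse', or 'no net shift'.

Q₀ = 124.7 vs Keq = 976.7 ⇒ Q<K, forward
Step 1:
                  L         A         M
  Initial   0.02609    0.0235     5.547
  Change   -0.00829   0.00829   0.00829
  Equil      0.0178   0.03179     5.555
  solve Keq expr → x = 0.002763; check Q = 976.7
Then change container volume by factor 2 (V_new/V_old).
Step 2:
                  L         A         M
  Initial    0.0089    0.0159     2.778
  Change  -0.003471  0.003471  0.003471
  Equil    0.005429   0.01937     2.781
  solve Keq expr → x = 0.001157; check Q = 976.7

Direction: forward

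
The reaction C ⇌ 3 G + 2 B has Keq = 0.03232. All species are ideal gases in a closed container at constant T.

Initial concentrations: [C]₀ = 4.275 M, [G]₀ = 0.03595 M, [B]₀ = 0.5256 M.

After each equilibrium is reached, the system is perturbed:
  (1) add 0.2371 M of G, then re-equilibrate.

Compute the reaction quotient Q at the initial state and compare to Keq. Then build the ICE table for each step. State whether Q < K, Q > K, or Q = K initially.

Q₀ = 3.0024e-06 vs Keq = 0.03232 ⇒ Q<K, forward
Step 1:
                  C         G         B
  Initial     4.275   0.03595    0.5256
  Change     -0.174     0.522     0.348
  Equil       4.101    0.5579    0.8736
  solve Keq expr → x = 0.174; check Q = 0.03232
Then add 0.2371 M of G.
Step 2:
                  C         G         B
  Initial     4.101     0.795    0.8736
  Change    0.05912   -0.1774   -0.1182
  Equil        4.16    0.6177    0.7554
  solve Keq expr → x = -0.05912; check Q = 0.03232

Q₀ = 3.0024e-06; Q < K (proceeds forward)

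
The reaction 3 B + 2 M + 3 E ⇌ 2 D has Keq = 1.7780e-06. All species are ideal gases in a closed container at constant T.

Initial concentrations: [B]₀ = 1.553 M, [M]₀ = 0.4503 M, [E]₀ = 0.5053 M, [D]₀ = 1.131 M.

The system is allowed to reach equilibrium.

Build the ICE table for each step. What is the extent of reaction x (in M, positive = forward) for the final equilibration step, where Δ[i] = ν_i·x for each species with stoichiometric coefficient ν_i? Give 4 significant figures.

x = -0.547 M

Q₀ = 13.05 vs Keq = 1.7780e-06 ⇒ Q>K, reverse
Step 1:
                    B           M           E           D
  init          1.553      0.4503      0.5053       1.131
  Δ             1.641       1.094       1.641      -1.094
  eq            3.194       1.544       2.146     0.03696
  solve Keq expr → x = -0.547; check Q = 1.7780e-06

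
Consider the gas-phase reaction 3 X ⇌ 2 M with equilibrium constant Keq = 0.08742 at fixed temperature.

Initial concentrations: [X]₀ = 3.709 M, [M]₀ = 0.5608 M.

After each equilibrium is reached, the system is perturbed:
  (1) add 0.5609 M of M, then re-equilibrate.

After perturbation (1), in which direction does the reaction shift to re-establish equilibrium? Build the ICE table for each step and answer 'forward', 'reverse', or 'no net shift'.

Q₀ = 0.006164 vs Keq = 0.08742 ⇒ Q<K, forward
Step 1:
                    X           M
  init          3.709      0.5608
  Δ            -1.065      0.7102
  eq            2.644       1.271
  solve Keq expr → x = 0.3551; check Q = 0.08742
Then add 0.5609 M of M.
Step 2:
                    X           M
  init          2.644       1.832
  Δ            0.3966     -0.2644
  eq             3.04       1.567
  solve Keq expr → x = -0.1322; check Q = 0.08742

Direction: reverse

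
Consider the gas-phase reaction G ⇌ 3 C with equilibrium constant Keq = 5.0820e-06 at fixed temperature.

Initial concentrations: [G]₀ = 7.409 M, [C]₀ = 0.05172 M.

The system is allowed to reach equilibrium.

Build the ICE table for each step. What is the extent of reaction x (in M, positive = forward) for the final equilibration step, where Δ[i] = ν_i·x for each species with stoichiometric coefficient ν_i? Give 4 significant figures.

Q₀ = 1.8673e-05 vs Keq = 5.0820e-06 ⇒ Q>K, reverse
Step 1:
                   G          C
  init         7.409    0.05172
  Δ         0.006065   -0.01819
  eq           7.415    0.03353
  solve Keq expr → x = -0.006065; check Q = 5.0820e-06

x = -0.006065 M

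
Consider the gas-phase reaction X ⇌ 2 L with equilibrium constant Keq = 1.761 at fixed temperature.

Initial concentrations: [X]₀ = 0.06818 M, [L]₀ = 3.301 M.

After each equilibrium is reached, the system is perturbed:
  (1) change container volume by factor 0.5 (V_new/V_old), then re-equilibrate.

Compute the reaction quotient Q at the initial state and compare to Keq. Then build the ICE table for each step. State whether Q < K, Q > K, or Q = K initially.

Q₀ = 159.8; Q > K (proceeds reverse)

Q₀ = 159.8 vs Keq = 1.761 ⇒ Q>K, reverse
Step 1:
                    X           L
  init        0.06818       3.301
  Δ            0.9733      -1.947
  eq            1.042       1.354
  solve Keq expr → x = -0.9733; check Q = 1.761
Then change container volume by factor 0.5 (V_new/V_old).
Step 2:
                    X           L
  init          2.083       2.709
  Δ            0.3247     -0.6495
  eq            2.408       2.059
  solve Keq expr → x = -0.3247; check Q = 1.761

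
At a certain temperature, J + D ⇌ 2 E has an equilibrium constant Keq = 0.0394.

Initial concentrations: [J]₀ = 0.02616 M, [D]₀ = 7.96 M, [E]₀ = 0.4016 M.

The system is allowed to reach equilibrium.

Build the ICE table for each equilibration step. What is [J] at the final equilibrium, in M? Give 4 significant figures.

Q₀ = 0.7745 vs Keq = 0.0394 ⇒ Q>K, reverse
Step 1:
                   J          D          E
  Initial    0.02616       7.96     0.4016
  Change      0.1005     0.1005     -0.201
  Equil       0.1267      8.061     0.2006
  solve Keq expr → x = -0.1005; check Q = 0.0394

[J]_eq = 0.1267 M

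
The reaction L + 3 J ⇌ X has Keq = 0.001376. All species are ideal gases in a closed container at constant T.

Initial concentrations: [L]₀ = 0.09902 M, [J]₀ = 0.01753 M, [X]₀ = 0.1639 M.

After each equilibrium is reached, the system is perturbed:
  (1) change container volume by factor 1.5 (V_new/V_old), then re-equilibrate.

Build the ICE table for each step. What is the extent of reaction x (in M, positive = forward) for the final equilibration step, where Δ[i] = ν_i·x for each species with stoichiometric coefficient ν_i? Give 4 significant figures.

Q₀ = 3.0726e+05 vs Keq = 0.001376 ⇒ Q>K, reverse
Step 1:
                  L         J         X
  Initial   0.09902   0.01753    0.1639
  Change     0.1639    0.4916   -0.1639
  Equil      0.2629    0.5091 4.7724e-05
  solve Keq expr → x = -0.1639; check Q = 0.001376
Then change container volume by factor 1.5 (V_new/V_old).
Step 2:
                  L         J         X
  Initial    0.1752    0.3394 3.1816e-05
  Change  2.2382e-05 6.7147e-05 -2.2382e-05
  Equil      0.1753    0.3395 9.4338e-06
  solve Keq expr → x = -2.2382e-05; check Q = 0.001376

x = -2.2382e-05 M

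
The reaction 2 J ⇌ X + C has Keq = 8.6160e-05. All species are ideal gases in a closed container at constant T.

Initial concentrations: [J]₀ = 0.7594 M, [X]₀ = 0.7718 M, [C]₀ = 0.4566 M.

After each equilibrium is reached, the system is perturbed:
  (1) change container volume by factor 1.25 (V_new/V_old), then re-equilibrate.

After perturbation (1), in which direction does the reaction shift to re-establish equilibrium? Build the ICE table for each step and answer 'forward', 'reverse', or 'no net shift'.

Direction: no net shift

Q₀ = 0.6111 vs Keq = 8.6160e-05 ⇒ Q>K, reverse
Step 1:
                   J          X          C
  I           0.7594     0.7718     0.4566
  C           0.9117    -0.4558    -0.4558
  E            1.671      0.316 7.6149e-04
  solve Keq expr → x = -0.4558; check Q = 8.6160e-05
Then change container volume by factor 1.25 (V_new/V_old).
Step 2:
                   J          X          C
  I            1.337     0.2528 6.0919e-04
  C                0          0          0
  E            1.337     0.2528 6.0919e-04
  solve Keq expr → x = 0; check Q = 8.6160e-05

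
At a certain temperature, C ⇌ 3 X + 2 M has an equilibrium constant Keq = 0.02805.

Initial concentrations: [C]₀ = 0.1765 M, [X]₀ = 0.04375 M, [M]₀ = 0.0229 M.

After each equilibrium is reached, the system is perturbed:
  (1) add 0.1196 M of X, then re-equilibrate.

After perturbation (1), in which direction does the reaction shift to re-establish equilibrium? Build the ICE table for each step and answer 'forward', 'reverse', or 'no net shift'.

Q₀ = 2.4881e-07 vs Keq = 0.02805 ⇒ Q<K, forward
Step 1:
                   C          X          M
  I           0.1765    0.04375     0.0229
  C          -0.1011     0.3032     0.2021
  E          0.07543      0.347      0.225
  solve Keq expr → x = 0.1011; check Q = 0.02805
Then add 0.1196 M of X.
Step 2:
                   C          X          M
  I          0.07543     0.4666      0.225
  C          0.01719   -0.05158   -0.03439
  E          0.09262      0.415     0.1907
  solve Keq expr → x = -0.01719; check Q = 0.02805

Direction: reverse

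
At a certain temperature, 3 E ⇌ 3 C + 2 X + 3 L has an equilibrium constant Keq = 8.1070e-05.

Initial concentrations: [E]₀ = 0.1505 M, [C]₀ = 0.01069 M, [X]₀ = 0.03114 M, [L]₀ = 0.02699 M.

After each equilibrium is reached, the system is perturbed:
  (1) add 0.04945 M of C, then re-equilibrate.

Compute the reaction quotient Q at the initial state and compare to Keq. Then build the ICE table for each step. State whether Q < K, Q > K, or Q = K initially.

Q₀ = 6.8323e-12; Q < K (proceeds forward)

Q₀ = 6.8323e-12 vs Keq = 8.1070e-05 ⇒ Q<K, forward
Step 1:
                    E           C           X           L
  init         0.1505     0.01069     0.03114     0.02699
  Δ          -0.09233     0.09233     0.06155     0.09233
  eq          0.05817       0.103     0.09269      0.1193
  solve Keq expr → x = 0.03078; check Q = 8.1070e-05
Then add 0.04945 M of C.
Step 2:
                    E           C           X           L
  init        0.05817      0.1525     0.09269      0.1193
  Δ           0.01079    -0.01079   -0.007191    -0.01079
  eq          0.06896      0.1417      0.0855      0.1085
  solve Keq expr → x = -0.003595; check Q = 8.1070e-05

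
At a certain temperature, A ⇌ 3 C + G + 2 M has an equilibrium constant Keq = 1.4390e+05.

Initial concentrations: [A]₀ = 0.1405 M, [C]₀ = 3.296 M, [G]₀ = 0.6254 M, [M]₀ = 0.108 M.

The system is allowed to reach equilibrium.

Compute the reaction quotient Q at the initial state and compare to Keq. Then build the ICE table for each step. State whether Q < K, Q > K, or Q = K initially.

Q₀ = 1.859; Q < K (proceeds forward)

Q₀ = 1.859 vs Keq = 1.4390e+05 ⇒ Q<K, forward
Step 1:
                  A         C         G         M
  init       0.1405     3.296    0.6254     0.108
  Δ         -0.1405    0.4214    0.1405    0.2809
  eq      4.1353e-05     3.717    0.7659    0.3889
  solve Keq expr → x = 0.1405; check Q = 1.4390e+05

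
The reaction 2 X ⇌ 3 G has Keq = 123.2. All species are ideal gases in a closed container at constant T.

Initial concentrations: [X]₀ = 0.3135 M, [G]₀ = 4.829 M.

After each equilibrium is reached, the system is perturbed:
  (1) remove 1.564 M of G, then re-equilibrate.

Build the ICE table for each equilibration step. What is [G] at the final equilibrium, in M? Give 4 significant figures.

[G]_eq = 3.024 M

Q₀ = 1146 vs Keq = 123.2 ⇒ Q>K, reverse
Step 1:
                    X           G
  I            0.3135       4.829
  C            0.4495     -0.6742
  E             0.763       4.155
  solve Keq expr → x = -0.2247; check Q = 123.2
Then remove 1.564 M of G.
Step 2:
                    X           G
  I             0.763       2.591
  C           -0.2891      0.4337
  E            0.4739       3.024
  solve Keq expr → x = 0.1446; check Q = 123.2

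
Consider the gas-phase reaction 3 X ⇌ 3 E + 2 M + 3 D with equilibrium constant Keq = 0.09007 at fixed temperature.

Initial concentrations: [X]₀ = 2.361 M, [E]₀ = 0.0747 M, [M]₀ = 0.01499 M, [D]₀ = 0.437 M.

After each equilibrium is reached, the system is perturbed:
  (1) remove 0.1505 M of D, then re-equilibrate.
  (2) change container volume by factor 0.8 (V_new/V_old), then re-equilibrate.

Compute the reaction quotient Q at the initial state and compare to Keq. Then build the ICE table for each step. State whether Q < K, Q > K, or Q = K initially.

Q₀ = 5.9391e-10; Q < K (proceeds forward)

Q₀ = 5.9391e-10 vs Keq = 0.09007 ⇒ Q<K, forward
Step 1:
                    X           E           M           D
  Initial       2.361      0.0747     0.01499       0.437
  Change      -0.7897      0.7897      0.5264      0.7897
  Equil         1.571      0.8644      0.5414       1.227
  solve Keq expr → x = 0.2632; check Q = 0.09007
Then remove 0.1505 M of D.
Step 2:
                    X           E           M           D
  Initial       1.571      0.8644      0.5414       1.076
  Change     -0.03748     0.03748     0.02499     0.03748
  Equil         1.534      0.9018      0.5664       1.114
  solve Keq expr → x = 0.01249; check Q = 0.09007
Then change container volume by factor 0.8 (V_new/V_old).
Step 3:
                    X           E           M           D
  Initial       1.917       1.127       0.708       1.392
  Change       0.1296     -0.1296    -0.08638     -0.1296
  Equil         2.047      0.9977      0.6217       1.262
  solve Keq expr → x = -0.04319; check Q = 0.09007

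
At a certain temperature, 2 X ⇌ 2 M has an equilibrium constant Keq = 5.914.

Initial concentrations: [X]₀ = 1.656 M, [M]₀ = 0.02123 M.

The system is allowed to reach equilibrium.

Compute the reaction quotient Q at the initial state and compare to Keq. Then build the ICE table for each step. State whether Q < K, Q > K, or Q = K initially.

Q₀ = 1.6435e-04 vs Keq = 5.914 ⇒ Q<K, forward
Step 1:
                   X          M
  init         1.656    0.02123
  Δ           -1.167      1.167
  eq          0.4887      1.189
  solve Keq expr → x = 0.5836; check Q = 5.914

Q₀ = 1.6435e-04; Q < K (proceeds forward)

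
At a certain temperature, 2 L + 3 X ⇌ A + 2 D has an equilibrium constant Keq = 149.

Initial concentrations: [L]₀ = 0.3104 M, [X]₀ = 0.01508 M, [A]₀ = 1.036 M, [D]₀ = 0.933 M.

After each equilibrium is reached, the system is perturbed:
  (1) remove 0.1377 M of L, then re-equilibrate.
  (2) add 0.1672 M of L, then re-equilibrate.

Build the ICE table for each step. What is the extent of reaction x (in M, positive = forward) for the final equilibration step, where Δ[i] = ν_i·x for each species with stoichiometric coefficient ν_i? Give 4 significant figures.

Q₀ = 2.7295e+06 vs Keq = 149 ⇒ Q>K, reverse
Step 1:
                   L          X          A          D
  I           0.3104    0.01508      1.036      0.933
  C           0.1617     0.2426   -0.08086    -0.1617
  E           0.4721     0.2577     0.9551     0.7713
  solve Keq expr → x = -0.08086; check Q = 149
Then remove 0.1377 M of L.
Step 2:
                   L          X          A          D
  I           0.3344     0.2577     0.9551     0.7713
  C          0.02746    0.04119   -0.01373   -0.02746
  E           0.3619     0.2989     0.9414     0.7438
  solve Keq expr → x = -0.01373; check Q = 149
Then add 0.1672 M of L.
Step 3:
                   L          X          A          D
  I           0.5291     0.2989     0.9414     0.7438
  C         -0.03234   -0.04851    0.01617    0.03234
  E           0.4967     0.2503     0.9576     0.7762
  solve Keq expr → x = 0.01617; check Q = 149

x = 0.01617 M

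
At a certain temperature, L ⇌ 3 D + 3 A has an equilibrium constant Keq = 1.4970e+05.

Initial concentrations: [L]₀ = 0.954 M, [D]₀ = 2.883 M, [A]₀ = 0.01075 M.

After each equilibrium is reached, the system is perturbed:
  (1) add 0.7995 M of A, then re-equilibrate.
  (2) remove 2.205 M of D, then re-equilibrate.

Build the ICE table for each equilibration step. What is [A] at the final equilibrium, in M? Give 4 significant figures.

Q₀ = 3.1204e-05 vs Keq = 1.4970e+05 ⇒ Q<K, forward
Step 1:
                   L          D          A
  init         0.954      2.883    0.01075
  Δ          -0.9275      2.783      2.783
  eq         0.02648      5.666      2.793
  solve Keq expr → x = 0.9275; check Q = 1.4970e+05
Then add 0.7995 M of A.
Step 2:
                   L          D          A
  init       0.02648      5.666      3.593
  Δ          0.02445   -0.07335   -0.07335
  eq         0.05093      5.592      3.519
  solve Keq expr → x = -0.02445; check Q = 1.4970e+05
Then remove 2.205 M of D.
Step 3:
                   L          D          A
  init       0.05093      3.387      3.519
  Δ         -0.03723     0.1117     0.1117
  eq          0.0137      3.499      3.631
  solve Keq expr → x = 0.03723; check Q = 1.4970e+05

[A]_eq = 3.631 M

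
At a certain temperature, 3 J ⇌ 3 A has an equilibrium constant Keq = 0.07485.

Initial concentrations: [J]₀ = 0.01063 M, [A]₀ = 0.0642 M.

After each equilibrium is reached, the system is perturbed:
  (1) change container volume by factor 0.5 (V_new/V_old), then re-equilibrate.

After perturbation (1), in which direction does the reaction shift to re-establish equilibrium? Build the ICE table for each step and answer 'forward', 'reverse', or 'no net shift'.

Direction: no net shift

Q₀ = 220.3 vs Keq = 0.07485 ⇒ Q>K, reverse
Step 1:
                    J           A
  init        0.01063      0.0642
  Δ           0.04201    -0.04201
  eq          0.05264     0.02219
  solve Keq expr → x = -0.014; check Q = 0.07485
Then change container volume by factor 0.5 (V_new/V_old).
Step 2:
                    J           A
  init         0.1053     0.04437
  Δ                 0           0
  eq           0.1053     0.04437
  solve Keq expr → x = 0; check Q = 0.07485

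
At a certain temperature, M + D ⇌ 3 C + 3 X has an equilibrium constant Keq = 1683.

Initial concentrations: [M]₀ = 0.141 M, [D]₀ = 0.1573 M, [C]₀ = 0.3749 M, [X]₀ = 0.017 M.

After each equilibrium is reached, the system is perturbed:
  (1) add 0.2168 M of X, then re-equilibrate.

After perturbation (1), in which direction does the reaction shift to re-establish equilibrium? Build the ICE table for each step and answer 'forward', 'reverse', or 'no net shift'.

Direction: reverse

Q₀ = 1.1672e-05 vs Keq = 1683 ⇒ Q<K, forward
Step 1:
                   M          D          C          X
  I            0.141     0.1573     0.3749      0.017
  C          -0.1396    -0.1396     0.4188     0.4188
  E          0.00139    0.01769     0.7937     0.4358
  solve Keq expr → x = 0.1396; check Q = 1683
Then add 0.2168 M of X.
Step 2:
                   M          D          C          X
  I          0.00139    0.01769     0.7937     0.6526
  C         0.002461   0.002461  -0.007383  -0.007383
  E         0.003851    0.02015     0.7863     0.6452
  solve Keq expr → x = -0.002461; check Q = 1683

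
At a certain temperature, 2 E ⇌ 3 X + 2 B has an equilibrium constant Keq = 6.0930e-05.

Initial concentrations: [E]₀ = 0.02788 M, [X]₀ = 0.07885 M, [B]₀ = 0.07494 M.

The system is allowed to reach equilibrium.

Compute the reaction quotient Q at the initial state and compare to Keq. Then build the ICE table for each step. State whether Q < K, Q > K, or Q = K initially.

Q₀ = 0.003542; Q > K (proceeds reverse)

Q₀ = 0.003542 vs Keq = 6.0930e-05 ⇒ Q>K, reverse
Step 1:
                    E           X           B
  I           0.02788     0.07885     0.07494
  C           0.02518    -0.03778    -0.02518
  E           0.05306     0.04107     0.04976
  solve Keq expr → x = -0.01259; check Q = 6.0930e-05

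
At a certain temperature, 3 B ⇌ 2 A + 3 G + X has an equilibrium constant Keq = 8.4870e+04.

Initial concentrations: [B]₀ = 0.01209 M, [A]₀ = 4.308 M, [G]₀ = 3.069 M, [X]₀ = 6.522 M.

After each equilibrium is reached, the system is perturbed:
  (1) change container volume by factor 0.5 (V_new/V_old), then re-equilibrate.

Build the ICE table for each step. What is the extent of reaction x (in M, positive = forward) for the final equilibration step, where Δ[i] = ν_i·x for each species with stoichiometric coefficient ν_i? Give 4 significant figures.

Q₀ = 1.9799e+09 vs Keq = 8.4870e+04 ⇒ Q>K, reverse
Step 1:
                    B           A           G           X
  init        0.01209       4.308       3.069       6.522
  Δ            0.2898     -0.1932     -0.2898     -0.0966
  eq           0.3019       4.115       2.779       6.425
  solve Keq expr → x = -0.0966; check Q = 8.4870e+04
Then change container volume by factor 0.5 (V_new/V_old).
Step 2:
                    B           A           G           X
  init         0.6038        8.23       5.558       12.85
  Δ            0.4693     -0.3128     -0.4693     -0.1564
  eq            1.073       7.917       5.089       12.69
  solve Keq expr → x = -0.1564; check Q = 8.4870e+04

x = -0.1564 M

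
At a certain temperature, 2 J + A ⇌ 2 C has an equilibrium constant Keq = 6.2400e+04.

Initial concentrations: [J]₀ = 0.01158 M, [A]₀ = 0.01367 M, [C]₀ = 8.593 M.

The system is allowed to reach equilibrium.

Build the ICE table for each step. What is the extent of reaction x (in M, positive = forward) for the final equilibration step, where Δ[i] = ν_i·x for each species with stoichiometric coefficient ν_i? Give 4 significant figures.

Q₀ = 4.0281e+07 vs Keq = 6.2400e+04 ⇒ Q>K, reverse
Step 1:
                    J           A           C
  I           0.01158     0.01367       8.593
  C            0.1154     0.05772     -0.1154
  E             0.127     0.07139       8.478
  solve Keq expr → x = -0.05772; check Q = 6.2400e+04

x = -0.05772 M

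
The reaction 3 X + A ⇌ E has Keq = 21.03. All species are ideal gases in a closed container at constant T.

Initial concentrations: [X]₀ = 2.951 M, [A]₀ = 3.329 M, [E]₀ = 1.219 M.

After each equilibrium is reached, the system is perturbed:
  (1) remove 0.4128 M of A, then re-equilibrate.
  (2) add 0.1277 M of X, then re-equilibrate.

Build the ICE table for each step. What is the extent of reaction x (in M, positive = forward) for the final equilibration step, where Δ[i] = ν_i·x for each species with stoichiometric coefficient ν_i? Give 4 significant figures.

x = 0.04095 M

Q₀ = 0.01425 vs Keq = 21.03 ⇒ Q<K, forward
Step 1:
                   X          A          E
  I            2.951      3.329      1.219
  C           -2.608    -0.8693     0.8693
  E           0.3431       2.46      2.088
  solve Keq expr → x = 0.8693; check Q = 21.03
Then remove 0.4128 M of A.
Step 2:
                   X          A          E
  I           0.3431      2.047      2.088
  C          0.02085   0.006949  -0.006949
  E           0.3639      2.054      2.081
  solve Keq expr → x = -0.006949; check Q = 21.03
Then add 0.1277 M of X.
Step 3:
                   X          A          E
  I           0.4916      2.054      2.081
  C          -0.1229   -0.04095    0.04095
  E           0.3687      2.013      2.122
  solve Keq expr → x = 0.04095; check Q = 21.03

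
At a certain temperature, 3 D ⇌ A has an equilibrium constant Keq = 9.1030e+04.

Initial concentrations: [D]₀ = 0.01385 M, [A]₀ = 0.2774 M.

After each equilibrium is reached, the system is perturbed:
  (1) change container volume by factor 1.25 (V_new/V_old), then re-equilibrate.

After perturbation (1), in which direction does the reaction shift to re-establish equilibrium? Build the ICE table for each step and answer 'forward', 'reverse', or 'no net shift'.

Direction: reverse

Q₀ = 1.0441e+05 vs Keq = 9.1030e+04 ⇒ Q>K, reverse
Step 1:
                  D         A
  init      0.01385    0.2774
  Δ       6.4423e-04 -2.1474e-04
  eq        0.01449    0.2772
  solve Keq expr → x = -2.1474e-04; check Q = 9.1030e+04
Then change container volume by factor 1.25 (V_new/V_old).
Step 2:
                  D         A
  init       0.0116    0.2217
  Δ        0.001847 -6.1580e-04
  eq        0.01344    0.2211
  solve Keq expr → x = -6.1580e-04; check Q = 9.1030e+04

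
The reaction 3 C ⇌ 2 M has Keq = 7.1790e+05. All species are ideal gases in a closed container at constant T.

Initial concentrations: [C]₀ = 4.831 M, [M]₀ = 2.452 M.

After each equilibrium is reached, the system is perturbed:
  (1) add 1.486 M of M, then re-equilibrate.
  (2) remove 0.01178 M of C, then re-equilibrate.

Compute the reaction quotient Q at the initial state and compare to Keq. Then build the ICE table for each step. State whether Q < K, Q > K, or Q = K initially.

Q₀ = 0.05332; Q < K (proceeds forward)

Q₀ = 0.05332 vs Keq = 7.1790e+05 ⇒ Q<K, forward
Step 1:
                   C          M
  Initial      4.831      2.452
  Change      -4.796      3.197
  Equil      0.03542      5.649
  solve Keq expr → x = 1.599; check Q = 7.1790e+05
Then add 1.486 M of M.
Step 2:
                   C          M
  Initial    0.03542      7.135
  Change    0.005952  -0.003968
  Equil      0.04138      7.131
  solve Keq expr → x = -0.001984; check Q = 7.1790e+05
Then remove 0.01178 M of C.
Step 3:
                   C          M
  Initial     0.0296      7.131
  Change     0.01175  -0.007833
  Equil      0.04135      7.123
  solve Keq expr → x = -0.003917; check Q = 7.1790e+05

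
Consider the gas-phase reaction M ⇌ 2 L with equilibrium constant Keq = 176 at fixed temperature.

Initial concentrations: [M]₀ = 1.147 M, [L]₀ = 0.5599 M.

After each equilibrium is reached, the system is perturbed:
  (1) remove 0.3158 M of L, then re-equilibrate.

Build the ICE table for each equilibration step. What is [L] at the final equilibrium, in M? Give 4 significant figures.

[L]_eq = 2.469 M

Q₀ = 0.2733 vs Keq = 176 ⇒ Q<K, forward
Step 1:
                   M          L
  I            1.147     0.5599
  C           -1.104      2.207
  E           0.0435      2.767
  solve Keq expr → x = 1.104; check Q = 176
Then remove 0.3158 M of L.
Step 2:
                   M          L
  I           0.0435      2.451
  C        -0.008867    0.01773
  E          0.03463      2.469
  solve Keq expr → x = 0.008867; check Q = 176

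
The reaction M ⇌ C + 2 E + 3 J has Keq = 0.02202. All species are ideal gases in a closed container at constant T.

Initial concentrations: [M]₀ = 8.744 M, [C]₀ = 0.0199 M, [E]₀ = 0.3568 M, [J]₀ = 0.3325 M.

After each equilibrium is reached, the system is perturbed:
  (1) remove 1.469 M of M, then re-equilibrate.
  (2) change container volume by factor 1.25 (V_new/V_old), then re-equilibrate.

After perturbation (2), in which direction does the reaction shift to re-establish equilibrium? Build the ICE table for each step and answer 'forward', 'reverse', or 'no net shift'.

Q₀ = 1.0650e-05 vs Keq = 0.02202 ⇒ Q<K, forward
Step 1:
                  M         C         E         J
  init        8.744    0.0199    0.3568    0.3325
  Δ         -0.2329    0.2329    0.4657    0.6986
  eq          8.511    0.2528    0.8225     1.031
  solve Keq expr → x = 0.2329; check Q = 0.02202
Then remove 1.469 M of M.
Step 2:
                  M         C         E         J
  init        7.042    0.2528    0.8225     1.031
  Δ         0.01054  -0.01054  -0.02108  -0.03162
  eq          7.053    0.2422    0.8014    0.9994
  solve Keq expr → x = -0.01054; check Q = 0.02202
Then change container volume by factor 1.25 (V_new/V_old).
Step 3:
                  M         C         E         J
  init        5.642    0.1938    0.6411    0.7995
  Δ        -0.05376   0.05376    0.1075    0.1613
  eq          5.588    0.2475    0.7487    0.9608
  solve Keq expr → x = 0.05376; check Q = 0.02202

Direction: forward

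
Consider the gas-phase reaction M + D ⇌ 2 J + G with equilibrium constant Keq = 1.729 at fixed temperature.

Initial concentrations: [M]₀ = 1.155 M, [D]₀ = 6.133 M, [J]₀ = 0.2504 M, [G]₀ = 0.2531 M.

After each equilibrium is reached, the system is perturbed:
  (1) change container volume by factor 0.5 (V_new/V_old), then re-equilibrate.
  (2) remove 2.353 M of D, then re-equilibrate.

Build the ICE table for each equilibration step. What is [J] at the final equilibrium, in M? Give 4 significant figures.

[J]_eq = 3.003 M

Q₀ = 0.00224 vs Keq = 1.729 ⇒ Q<K, forward
Step 1:
                  M         D         J         G
  I           1.155     6.133    0.2504    0.2531
  C         -0.7841   -0.7841     1.568    0.7841
  E          0.3709     5.349     1.819     1.037
  solve Keq expr → x = 0.7841; check Q = 1.729
Then change container volume by factor 0.5 (V_new/V_old).
Step 2:
                  M         D         J         G
  I          0.7418      10.7     3.637     2.074
  C          0.2347    0.2347   -0.4695   -0.2347
  E          0.9766     10.93     3.168      1.84
  solve Keq expr → x = -0.2347; check Q = 1.729
Then remove 2.353 M of D.
Step 3:
                  M         D         J         G
  I          0.9766      8.58     3.168      1.84
  C          0.0821    0.0821   -0.1642   -0.0821
  E           1.059     8.662     3.003     1.758
  solve Keq expr → x = -0.0821; check Q = 1.729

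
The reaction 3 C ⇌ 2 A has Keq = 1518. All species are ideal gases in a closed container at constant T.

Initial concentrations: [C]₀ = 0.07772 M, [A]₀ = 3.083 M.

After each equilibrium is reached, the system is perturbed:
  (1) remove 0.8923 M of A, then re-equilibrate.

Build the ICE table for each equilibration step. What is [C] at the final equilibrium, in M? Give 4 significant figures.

[C]_eq = 0.1448 M

Q₀ = 2.0246e+04 vs Keq = 1518 ⇒ Q>K, reverse
Step 1:
                    C           A
  I           0.07772       3.083
  C            0.1038    -0.06922
  E            0.1815       3.014
  solve Keq expr → x = -0.03461; check Q = 1518
Then remove 0.8923 M of A.
Step 2:
                    C           A
  I            0.1815       2.121
  C          -0.03678     0.02452
  E            0.1448       2.146
  solve Keq expr → x = 0.01226; check Q = 1518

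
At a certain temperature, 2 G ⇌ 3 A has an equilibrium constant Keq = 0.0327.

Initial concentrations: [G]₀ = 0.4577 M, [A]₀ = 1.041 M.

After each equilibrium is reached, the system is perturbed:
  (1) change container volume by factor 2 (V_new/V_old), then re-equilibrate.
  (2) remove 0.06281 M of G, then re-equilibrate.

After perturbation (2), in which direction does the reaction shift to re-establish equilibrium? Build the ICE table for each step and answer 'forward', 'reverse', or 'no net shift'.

Direction: reverse

Q₀ = 5.385 vs Keq = 0.0327 ⇒ Q>K, reverse
Step 1:
                    G           A
  I            0.4577       1.041
  C            0.4885     -0.7328
  E            0.9462      0.3082
  solve Keq expr → x = -0.2443; check Q = 0.0327
Then change container volume by factor 2 (V_new/V_old).
Step 2:
                    G           A
  I            0.4731      0.1541
  C          -0.02256     0.03383
  E            0.4506      0.1879
  solve Keq expr → x = 0.01128; check Q = 0.0327
Then remove 0.06281 M of G.
Step 3:
                    G           A
  I            0.3877      0.1879
  C          0.009994    -0.01499
  E            0.3977      0.1729
  solve Keq expr → x = -0.004997; check Q = 0.0327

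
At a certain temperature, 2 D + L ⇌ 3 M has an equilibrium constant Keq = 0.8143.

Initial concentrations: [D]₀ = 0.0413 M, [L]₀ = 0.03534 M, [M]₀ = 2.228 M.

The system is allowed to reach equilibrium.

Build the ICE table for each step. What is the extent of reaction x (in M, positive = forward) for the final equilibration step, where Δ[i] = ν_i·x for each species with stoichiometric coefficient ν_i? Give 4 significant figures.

Q₀ = 1.8348e+05 vs Keq = 0.8143 ⇒ Q>K, reverse
Step 1:
                   D          L          M
  init        0.0413    0.03534      2.228
  Δ           0.9773     0.4886     -1.466
  eq           1.019      0.524     0.7621
  solve Keq expr → x = -0.4886; check Q = 0.8143

x = -0.4886 M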